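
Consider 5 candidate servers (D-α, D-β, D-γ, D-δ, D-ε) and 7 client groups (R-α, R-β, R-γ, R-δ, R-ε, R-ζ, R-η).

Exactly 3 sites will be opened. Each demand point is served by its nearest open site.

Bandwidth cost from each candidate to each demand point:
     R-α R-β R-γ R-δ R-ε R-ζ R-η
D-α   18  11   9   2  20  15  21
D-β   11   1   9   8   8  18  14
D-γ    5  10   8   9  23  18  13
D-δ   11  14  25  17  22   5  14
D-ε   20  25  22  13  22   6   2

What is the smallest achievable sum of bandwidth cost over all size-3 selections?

38

Open {D-β, D-γ, D-ε}.
  R-α→D-γ 5, R-β→D-β 1, R-γ→D-γ 8, R-δ→D-β 8, R-ε→D-β 8, R-ζ→D-ε 6, R-η→D-ε 2  ⇒ total 38.
Compare {D-α, D-β, D-ε}: total 39.
Compare {D-β, D-δ, D-ε}: total 44.
No size-3 selection does better; minimum is 38.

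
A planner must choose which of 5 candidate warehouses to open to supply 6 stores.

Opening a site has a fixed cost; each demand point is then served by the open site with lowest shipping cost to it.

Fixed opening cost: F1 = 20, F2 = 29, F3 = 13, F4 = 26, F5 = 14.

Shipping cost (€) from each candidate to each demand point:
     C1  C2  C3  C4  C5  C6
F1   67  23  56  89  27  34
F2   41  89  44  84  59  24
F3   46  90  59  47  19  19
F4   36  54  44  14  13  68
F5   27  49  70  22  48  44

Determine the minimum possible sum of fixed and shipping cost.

208

Open {F1, F3, F4}: assign each demand point to its cheapest open site.
  C1→F4 36, C2→F1 23, C3→F4 44, C4→F4 14, C5→F4 13, C6→F3 19
  shipping cost 149, fixed 59 → total 208.
Compare {F1, F4}: shipping cost 164 + fixed 46 = 210.
Compare {F1, F3, F5}: shipping cost 166 + fixed 47 = 213.
Compare {F1, F3, F4, F5}: shipping cost 140 + fixed 73 = 213.
All other subsets cost ≥ 210. Minimum total cost: 208.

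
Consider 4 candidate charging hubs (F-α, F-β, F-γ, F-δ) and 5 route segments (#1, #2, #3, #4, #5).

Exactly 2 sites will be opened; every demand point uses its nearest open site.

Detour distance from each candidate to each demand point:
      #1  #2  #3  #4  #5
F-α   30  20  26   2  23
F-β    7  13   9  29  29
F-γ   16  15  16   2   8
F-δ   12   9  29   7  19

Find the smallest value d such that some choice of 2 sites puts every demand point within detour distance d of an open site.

13

Open {F-β, F-γ}.
  Farthest demand point is #2 at detour distance 13 (to F-β); all others are ≤ 13.
With {F-α, F-γ} the worst case is 16.
With {F-γ, F-δ} the worst case is 16.
No size-2 selection achieves below 13.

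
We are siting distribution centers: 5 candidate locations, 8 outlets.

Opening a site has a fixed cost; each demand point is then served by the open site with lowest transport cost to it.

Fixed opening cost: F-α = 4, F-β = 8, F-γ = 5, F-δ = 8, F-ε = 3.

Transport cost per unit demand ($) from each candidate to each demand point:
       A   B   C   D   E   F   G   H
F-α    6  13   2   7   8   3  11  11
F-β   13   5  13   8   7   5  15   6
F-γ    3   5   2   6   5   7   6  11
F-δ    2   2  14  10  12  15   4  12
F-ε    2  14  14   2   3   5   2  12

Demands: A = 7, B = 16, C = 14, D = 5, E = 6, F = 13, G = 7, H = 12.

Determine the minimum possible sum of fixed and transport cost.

Open {F-α, F-β, F-δ, F-ε}: assign each demand point to its cheapest open site.
  A→F-δ 7×2=14, B→F-δ 16×2=32, C→F-α 14×2=28, D→F-ε 5×2=10, E→F-ε 6×3=18, F→F-α 13×3=39, G→F-ε 7×2=14, H→F-β 12×6=72
  transport cost 227, fixed 23 → total 250.
Compare {F-α, F-β, F-γ, F-δ, F-ε}: transport cost 227 + fixed 28 = 255.
Compare {F-β, F-γ, F-δ, F-ε}: transport cost 253 + fixed 24 = 277.
Compare {F-α, F-β, F-ε}: transport cost 275 + fixed 15 = 290.
All other subsets cost ≥ 255. Minimum total cost: 250.

250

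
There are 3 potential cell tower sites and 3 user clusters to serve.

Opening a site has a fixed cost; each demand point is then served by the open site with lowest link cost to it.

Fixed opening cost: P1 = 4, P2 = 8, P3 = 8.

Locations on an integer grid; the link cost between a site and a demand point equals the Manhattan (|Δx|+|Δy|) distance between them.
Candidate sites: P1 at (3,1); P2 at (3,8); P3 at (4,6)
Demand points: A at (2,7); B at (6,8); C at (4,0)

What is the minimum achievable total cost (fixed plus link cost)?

Open {P1, P2}: assign each demand point to its cheapest open site.
  A→P2 2, B→P2 3, C→P1 2
  link cost 7, fixed 12 → total 19.
Compare {P3}: link cost 13 + fixed 8 = 21.
Compare {P1, P3}: link cost 9 + fixed 12 = 21.
Compare {P2}: link cost 14 + fixed 8 = 22.
All other subsets cost ≥ 21. Minimum total cost: 19.

19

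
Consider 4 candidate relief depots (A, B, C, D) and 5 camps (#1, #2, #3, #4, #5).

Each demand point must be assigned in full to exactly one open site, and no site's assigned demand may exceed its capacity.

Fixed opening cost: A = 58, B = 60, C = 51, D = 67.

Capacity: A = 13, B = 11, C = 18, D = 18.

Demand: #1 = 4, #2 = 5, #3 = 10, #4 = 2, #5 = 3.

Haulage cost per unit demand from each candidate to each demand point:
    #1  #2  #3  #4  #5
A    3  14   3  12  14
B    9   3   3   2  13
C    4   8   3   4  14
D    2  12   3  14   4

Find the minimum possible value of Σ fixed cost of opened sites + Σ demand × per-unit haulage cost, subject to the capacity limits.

196

Open {B, D}; cheapest assignment that respects the capacities:
  B (cap 11, load 7): #2, #4 — cost 5×3 + 2×2 = 19
  D (cap 18, load 17): #1, #3, #5 — cost 4×2 + 10×3 + 3×4 = 50
  Shipping 69, fixed 127 → total 196.
  Any other capacity-feasible assignment to {B, D} ships for at least 69.
Compare {B, C}: its best feasible assignment gives total 215.
Compare {C, D}: its best feasible assignment gives total 216.
Every other set of open sites that can feasibly serve all demand totals ≥ 215 even under its best assignment. Minimum: 196.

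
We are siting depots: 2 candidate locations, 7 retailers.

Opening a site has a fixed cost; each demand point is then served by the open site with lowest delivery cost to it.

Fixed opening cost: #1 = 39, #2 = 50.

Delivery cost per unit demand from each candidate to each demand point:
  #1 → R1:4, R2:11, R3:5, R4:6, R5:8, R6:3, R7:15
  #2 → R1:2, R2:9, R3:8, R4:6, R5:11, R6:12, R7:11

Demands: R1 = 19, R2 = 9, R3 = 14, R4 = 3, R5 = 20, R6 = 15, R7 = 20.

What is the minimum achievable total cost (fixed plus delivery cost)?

721

Open {#1, #2}: assign each demand point to its cheapest open site.
  R1→#2 19×2=38, R2→#2 9×9=81, R3→#1 14×5=70, R4→#1 3×6=18, R5→#1 20×8=160, R6→#1 15×3=45, R7→#2 20×11=220
  delivery cost 632, fixed 89 → total 721.
Compare {#1}: delivery cost 768 + fixed 39 = 807.
Compare {#2}: delivery cost 869 + fixed 50 = 919.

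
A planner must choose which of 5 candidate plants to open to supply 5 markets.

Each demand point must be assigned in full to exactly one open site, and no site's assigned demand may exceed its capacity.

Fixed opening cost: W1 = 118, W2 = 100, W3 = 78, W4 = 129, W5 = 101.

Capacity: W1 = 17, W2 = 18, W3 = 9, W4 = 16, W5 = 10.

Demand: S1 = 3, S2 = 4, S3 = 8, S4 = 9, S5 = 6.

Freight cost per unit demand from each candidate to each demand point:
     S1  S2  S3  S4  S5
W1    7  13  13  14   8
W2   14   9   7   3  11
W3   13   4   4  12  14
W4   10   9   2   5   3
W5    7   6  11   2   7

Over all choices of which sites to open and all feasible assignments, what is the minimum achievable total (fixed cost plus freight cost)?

368

Open {W2, W4}; cheapest assignment that respects the capacities:
  W2 (cap 18, load 16): S1, S2, S4 — cost 3×14 + 4×9 + 9×3 = 105
  W4 (cap 16, load 14): S3, S5 — cost 8×2 + 6×3 = 34
  Shipping 139, fixed 229 → total 368.
  Any other capacity-feasible assignment to {W2, W4} ships for at least 139.
Compare {W3, W4, W5}: its best feasible assignment gives total 415.
Compare {W1, W2}: its best feasible assignment gives total 422.
Every other set of open sites that can feasibly serve all demand totals ≥ 415 even under its best assignment. Minimum: 368.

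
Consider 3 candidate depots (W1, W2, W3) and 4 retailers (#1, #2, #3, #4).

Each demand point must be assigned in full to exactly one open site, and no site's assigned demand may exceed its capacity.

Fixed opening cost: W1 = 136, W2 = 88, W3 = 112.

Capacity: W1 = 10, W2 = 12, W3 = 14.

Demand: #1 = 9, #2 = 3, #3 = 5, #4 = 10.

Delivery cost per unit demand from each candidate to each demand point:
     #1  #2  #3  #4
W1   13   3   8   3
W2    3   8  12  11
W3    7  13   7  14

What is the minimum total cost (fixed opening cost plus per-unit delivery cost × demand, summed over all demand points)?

452

Open {W1, W2, W3}; cheapest assignment that respects the capacities:
  W1 (cap 10, load 10): #4 — cost 10×3 = 30
  W2 (cap 12, load 12): #1, #2 — cost 9×3 + 3×8 = 51
  W3 (cap 14, load 5): #3 — cost 5×7 = 35
  Shipping 116, fixed 336 → total 452.
  Any other capacity-feasible assignment to {W1, W2, W3} ships for at least 116.
Total demand is 27 and no other set of sites has combined capacity ≥ 27, so {W1, W2, W3} is the only feasible choice of open sites. Minimum: 452.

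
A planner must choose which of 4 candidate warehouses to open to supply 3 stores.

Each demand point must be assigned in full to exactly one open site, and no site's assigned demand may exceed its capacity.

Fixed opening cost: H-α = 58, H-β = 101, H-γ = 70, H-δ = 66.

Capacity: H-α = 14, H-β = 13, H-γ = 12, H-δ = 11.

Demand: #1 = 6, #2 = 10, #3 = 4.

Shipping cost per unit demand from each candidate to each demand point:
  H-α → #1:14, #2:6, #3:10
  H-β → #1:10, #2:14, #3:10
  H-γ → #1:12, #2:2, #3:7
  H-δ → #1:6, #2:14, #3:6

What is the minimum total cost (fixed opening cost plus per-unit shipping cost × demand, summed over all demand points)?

Open {H-γ, H-δ}; cheapest assignment that respects the capacities:
  H-γ (cap 12, load 10): #2 — cost 10×2 = 20
  H-δ (cap 11, load 10): #1, #3 — cost 6×6 + 4×6 = 60
  Shipping 80, fixed 136 → total 216.
  Any other capacity-feasible assignment to {H-γ, H-δ} ships for at least 80.
Compare {H-α, H-δ}: its best feasible assignment gives total 244.
Compare {H-α, H-γ}: its best feasible assignment gives total 272.
Every other set of open sites that can feasibly serve all demand totals ≥ 244 even under its best assignment. Minimum: 216.

216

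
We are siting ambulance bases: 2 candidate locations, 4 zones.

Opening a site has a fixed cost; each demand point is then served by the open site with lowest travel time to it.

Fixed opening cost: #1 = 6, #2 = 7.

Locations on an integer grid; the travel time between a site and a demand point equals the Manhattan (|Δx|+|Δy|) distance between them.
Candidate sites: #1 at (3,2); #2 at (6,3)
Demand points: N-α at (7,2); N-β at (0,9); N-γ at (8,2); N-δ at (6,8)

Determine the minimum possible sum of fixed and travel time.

29

Open {#2}: assign each demand point to its cheapest open site.
  N-α→#2 2, N-β→#2 12, N-γ→#2 3, N-δ→#2 5
  travel time 22, fixed 7 → total 29.
Compare {#1, #2}: travel time 20 + fixed 13 = 33.
Compare {#1}: travel time 28 + fixed 6 = 34.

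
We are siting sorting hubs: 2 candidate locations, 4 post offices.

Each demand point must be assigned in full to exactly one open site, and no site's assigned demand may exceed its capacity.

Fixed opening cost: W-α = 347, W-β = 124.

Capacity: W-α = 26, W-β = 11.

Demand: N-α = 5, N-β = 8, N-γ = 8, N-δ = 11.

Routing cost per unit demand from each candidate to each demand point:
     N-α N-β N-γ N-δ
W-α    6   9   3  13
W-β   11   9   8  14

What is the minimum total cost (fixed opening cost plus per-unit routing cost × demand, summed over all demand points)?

740

Open {W-α, W-β}; cheapest assignment that respects the capacities:
  W-α (cap 26, load 24): N-α, N-γ, N-δ — cost 5×6 + 8×3 + 11×13 = 197
  W-β (cap 11, load 8): N-β — cost 8×9 = 72
  Shipping 269, fixed 471 → total 740.
  Any other capacity-feasible assignment to {W-α, W-β} ships for at least 269.
Total demand is 32 and no other set of sites has combined capacity ≥ 32, so {W-α, W-β} is the only feasible choice of open sites. Minimum: 740.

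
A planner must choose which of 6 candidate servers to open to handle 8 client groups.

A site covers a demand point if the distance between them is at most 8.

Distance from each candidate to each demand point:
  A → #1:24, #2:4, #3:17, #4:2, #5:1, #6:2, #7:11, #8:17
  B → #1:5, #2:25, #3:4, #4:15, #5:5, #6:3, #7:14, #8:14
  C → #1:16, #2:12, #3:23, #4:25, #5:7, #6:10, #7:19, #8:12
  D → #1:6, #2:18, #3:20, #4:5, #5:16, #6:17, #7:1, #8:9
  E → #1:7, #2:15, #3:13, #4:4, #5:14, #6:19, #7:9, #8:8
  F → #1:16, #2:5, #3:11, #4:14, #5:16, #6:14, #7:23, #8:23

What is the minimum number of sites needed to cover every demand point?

4

Coverage sets (demand points within 8 of each site):
  A: {#2, #4, #5, #6}
  B: {#1, #3, #5, #6}
  C: {#5}
  D: {#1, #4, #7}
  E: {#1, #4, #8}
  F: {#2}
No 3 sites suffice: every size-3 union leaves at least one demand point uncovered.
But {A, B, D, E} covers everything, so the minimum is 4.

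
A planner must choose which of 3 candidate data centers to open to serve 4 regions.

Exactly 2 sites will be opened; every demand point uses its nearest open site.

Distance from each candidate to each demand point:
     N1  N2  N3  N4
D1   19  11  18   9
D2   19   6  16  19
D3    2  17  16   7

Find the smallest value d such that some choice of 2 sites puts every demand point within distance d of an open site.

16

Open {D1, D3}.
  Farthest demand point is N3 at distance 16 (to D3); all others are ≤ 16.
With {D2, D3} the worst case is 16.
With {D1, D2} the worst case is 19.
No size-2 selection achieves below 16.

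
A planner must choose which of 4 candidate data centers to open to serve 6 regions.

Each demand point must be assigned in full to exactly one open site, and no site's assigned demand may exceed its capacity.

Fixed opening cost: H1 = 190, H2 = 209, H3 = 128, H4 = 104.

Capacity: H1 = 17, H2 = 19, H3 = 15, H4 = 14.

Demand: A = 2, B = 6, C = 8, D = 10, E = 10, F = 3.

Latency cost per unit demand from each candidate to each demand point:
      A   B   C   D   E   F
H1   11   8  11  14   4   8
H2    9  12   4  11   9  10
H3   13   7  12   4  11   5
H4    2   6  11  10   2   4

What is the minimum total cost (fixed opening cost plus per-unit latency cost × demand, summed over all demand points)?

624

Open {H2, H3, H4}; cheapest assignment that respects the capacities:
  H2 (cap 19, load 14): B, C — cost 6×12 + 8×4 = 104
  H3 (cap 15, load 13): D, F — cost 10×4 + 3×5 = 55
  H4 (cap 14, load 12): A, E — cost 2×2 + 10×2 = 24
  Shipping 183, fixed 441 → total 624.
  Any other capacity-feasible assignment to {H2, H3, H4} ships for at least 183.
Compare {H1, H3, H4}: its best feasible assignment gives total 637.
Compare {H1, H2, H3}: its best feasible assignment gives total 720.
Every other set of open sites that can feasibly serve all demand totals ≥ 637 even under its best assignment. Minimum: 624.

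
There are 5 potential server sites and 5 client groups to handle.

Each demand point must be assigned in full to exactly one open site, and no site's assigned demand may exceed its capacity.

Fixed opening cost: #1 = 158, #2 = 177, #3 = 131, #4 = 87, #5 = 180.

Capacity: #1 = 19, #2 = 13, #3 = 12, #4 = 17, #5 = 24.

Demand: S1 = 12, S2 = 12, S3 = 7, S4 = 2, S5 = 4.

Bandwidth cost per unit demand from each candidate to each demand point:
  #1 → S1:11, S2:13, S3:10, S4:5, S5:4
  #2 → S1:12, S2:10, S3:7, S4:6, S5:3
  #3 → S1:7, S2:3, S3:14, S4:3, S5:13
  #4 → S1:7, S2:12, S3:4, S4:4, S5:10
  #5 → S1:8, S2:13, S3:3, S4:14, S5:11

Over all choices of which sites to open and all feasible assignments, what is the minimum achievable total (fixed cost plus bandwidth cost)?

580

Open {#4, #5}; cheapest assignment that respects the capacities:
  #4 (cap 17, load 14): S1, S4 — cost 12×7 + 2×4 = 92
  #5 (cap 24, load 23): S2, S3, S5 — cost 12×13 + 7×3 + 4×11 = 221
  Shipping 313, fixed 267 → total 580.
  Any other capacity-feasible assignment to {#4, #5} ships for at least 313.
Compare {#2, #3, #4}: its best feasible assignment gives total 584.
Compare {#1, #3, #4}: its best feasible assignment gives total 590.
Every other set of open sites that can feasibly serve all demand totals ≥ 584 even under its best assignment. Minimum: 580.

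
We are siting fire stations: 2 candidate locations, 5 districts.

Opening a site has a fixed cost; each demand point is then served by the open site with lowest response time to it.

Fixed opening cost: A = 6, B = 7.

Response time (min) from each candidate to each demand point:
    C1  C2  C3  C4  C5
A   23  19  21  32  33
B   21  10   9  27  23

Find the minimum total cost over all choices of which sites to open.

97

Open {B}: assign each demand point to its cheapest open site.
  C1→B 21, C2→B 10, C3→B 9, C4→B 27, C5→B 23
  response time 90, fixed 7 → total 97.
Compare {A, B}: response time 90 + fixed 13 = 103.
Compare {A}: response time 128 + fixed 6 = 134.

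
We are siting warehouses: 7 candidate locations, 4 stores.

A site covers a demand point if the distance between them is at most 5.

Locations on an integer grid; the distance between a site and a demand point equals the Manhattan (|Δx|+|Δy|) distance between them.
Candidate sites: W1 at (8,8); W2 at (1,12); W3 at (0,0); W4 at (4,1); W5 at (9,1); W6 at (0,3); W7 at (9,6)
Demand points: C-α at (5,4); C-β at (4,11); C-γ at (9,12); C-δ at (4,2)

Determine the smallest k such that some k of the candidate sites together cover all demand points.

3

Coverage sets (demand points within 5 of each site):
  W1: {C-γ}
  W2: {C-β}
  W3: {}
  W4: {C-α, C-δ}
  W5: {}
  W6: {C-δ}
  W7: {}
No 2 sites suffice: every size-2 union leaves at least one demand point uncovered.
But {W1, W2, W4} covers everything, so the minimum is 3.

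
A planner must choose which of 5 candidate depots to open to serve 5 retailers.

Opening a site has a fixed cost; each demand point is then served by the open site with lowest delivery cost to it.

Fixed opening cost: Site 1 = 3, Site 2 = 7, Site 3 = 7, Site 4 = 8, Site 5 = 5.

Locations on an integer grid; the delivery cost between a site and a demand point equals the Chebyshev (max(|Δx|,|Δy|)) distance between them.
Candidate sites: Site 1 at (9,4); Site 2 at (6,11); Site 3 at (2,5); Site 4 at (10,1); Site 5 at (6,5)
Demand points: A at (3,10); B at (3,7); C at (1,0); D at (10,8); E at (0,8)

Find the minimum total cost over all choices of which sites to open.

Open {Site 5}: assign each demand point to its cheapest open site.
  A→Site 5 5, B→Site 5 3, C→Site 5 5, D→Site 5 4, E→Site 5 6
  delivery cost 23, fixed 5 → total 28.
Compare {Site 1, Site 3}: delivery cost 19 + fixed 10 = 29.
Compare {Site 3}: delivery cost 23 + fixed 7 = 30.
Compare {Site 1, Site 5}: delivery cost 23 + fixed 8 = 31.
All other subsets cost ≥ 29. Minimum total cost: 28.

28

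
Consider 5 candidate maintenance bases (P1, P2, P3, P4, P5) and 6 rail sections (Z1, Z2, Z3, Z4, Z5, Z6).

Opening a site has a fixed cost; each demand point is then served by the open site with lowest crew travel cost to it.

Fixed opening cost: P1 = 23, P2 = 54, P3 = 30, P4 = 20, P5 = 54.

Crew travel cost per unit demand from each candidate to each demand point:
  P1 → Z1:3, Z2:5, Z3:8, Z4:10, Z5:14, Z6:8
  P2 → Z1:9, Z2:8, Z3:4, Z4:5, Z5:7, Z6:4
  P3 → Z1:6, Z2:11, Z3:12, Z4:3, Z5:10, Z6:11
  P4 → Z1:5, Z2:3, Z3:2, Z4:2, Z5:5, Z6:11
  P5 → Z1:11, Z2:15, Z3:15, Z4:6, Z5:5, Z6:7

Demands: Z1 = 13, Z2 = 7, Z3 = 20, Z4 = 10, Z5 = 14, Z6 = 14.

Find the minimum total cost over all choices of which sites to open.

343

Open {P1, P2, P4}: assign each demand point to its cheapest open site.
  Z1→P1 13×3=39, Z2→P4 7×3=21, Z3→P4 20×2=40, Z4→P4 10×2=20, Z5→P4 14×5=70, Z6→P2 14×4=56
  crew travel cost 246, fixed 97 → total 343.
Compare {P1, P4}: crew travel cost 302 + fixed 43 = 345.
Compare {P2, P4}: crew travel cost 272 + fixed 74 = 346.
Compare {P1, P2, P3, P4}: crew travel cost 246 + fixed 127 = 373.
All other subsets cost ≥ 345. Minimum total cost: 343.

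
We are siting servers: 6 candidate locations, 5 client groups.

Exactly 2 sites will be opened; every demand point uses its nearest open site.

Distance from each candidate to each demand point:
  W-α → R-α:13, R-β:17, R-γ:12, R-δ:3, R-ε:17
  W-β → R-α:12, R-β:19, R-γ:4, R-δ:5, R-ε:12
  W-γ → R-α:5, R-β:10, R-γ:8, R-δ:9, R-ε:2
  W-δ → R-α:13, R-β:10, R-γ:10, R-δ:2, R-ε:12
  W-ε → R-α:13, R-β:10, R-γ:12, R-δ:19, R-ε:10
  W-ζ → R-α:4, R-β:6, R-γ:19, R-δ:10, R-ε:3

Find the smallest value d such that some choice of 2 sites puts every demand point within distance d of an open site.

Open {W-β, W-ζ}.
  Farthest demand point is R-β at distance 6 (to W-ζ); all others are ≤ 6.
With {W-γ, W-ζ} the worst case is 9.
With {W-α, W-γ} the worst case is 10.
No size-2 selection achieves below 6.

6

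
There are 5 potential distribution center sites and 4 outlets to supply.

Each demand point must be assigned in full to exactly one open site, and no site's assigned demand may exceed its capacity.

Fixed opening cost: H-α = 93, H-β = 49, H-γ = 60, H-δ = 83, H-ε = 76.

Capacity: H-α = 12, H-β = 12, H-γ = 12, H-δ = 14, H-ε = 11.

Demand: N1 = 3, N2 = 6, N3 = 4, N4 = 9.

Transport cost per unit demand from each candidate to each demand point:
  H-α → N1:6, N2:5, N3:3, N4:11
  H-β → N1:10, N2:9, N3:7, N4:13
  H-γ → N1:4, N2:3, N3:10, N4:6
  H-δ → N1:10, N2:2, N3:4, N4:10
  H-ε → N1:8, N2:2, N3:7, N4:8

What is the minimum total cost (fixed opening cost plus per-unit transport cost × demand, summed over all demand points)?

237

Open {H-γ, H-δ}; cheapest assignment that respects the capacities:
  H-γ (cap 12, load 12): N1, N4 — cost 3×4 + 9×6 = 66
  H-δ (cap 14, load 10): N2, N3 — cost 6×2 + 4×4 = 28
  Shipping 94, fixed 143 → total 237.
  Any other capacity-feasible assignment to {H-γ, H-δ} ships for at least 94.
Compare {H-γ, H-ε}: its best feasible assignment gives total 242.
Compare {H-β, H-γ}: its best feasible assignment gives total 257.
Every other set of open sites that can feasibly serve all demand totals ≥ 242 even under its best assignment. Minimum: 237.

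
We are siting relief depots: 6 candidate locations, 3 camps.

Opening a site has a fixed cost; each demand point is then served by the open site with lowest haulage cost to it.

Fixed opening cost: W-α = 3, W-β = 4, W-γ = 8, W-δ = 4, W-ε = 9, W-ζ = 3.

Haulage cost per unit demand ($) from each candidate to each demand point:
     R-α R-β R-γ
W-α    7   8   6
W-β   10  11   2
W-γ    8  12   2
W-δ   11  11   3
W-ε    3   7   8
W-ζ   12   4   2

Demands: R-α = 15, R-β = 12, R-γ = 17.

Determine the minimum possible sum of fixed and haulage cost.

Open {W-ε, W-ζ}: assign each demand point to its cheapest open site.
  R-α→W-ε 15×3=45, R-β→W-ζ 12×4=48, R-γ→W-ζ 17×2=34
  haulage cost 127, fixed 12 → total 139.
Compare {W-α, W-ε, W-ζ}: haulage cost 127 + fixed 15 = 142.
Compare {W-β, W-ε, W-ζ}: haulage cost 127 + fixed 16 = 143.
Compare {W-δ, W-ε, W-ζ}: haulage cost 127 + fixed 16 = 143.
All other subsets cost ≥ 142. Minimum total cost: 139.

139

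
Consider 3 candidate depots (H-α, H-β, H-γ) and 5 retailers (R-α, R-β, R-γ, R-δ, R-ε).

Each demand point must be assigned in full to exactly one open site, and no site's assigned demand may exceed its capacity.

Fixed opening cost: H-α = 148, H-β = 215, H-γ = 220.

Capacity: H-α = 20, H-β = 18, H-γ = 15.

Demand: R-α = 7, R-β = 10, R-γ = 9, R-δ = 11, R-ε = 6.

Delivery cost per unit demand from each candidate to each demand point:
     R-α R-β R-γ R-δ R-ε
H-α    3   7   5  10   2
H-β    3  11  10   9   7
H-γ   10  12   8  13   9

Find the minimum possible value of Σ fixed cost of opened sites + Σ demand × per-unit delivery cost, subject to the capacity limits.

Open {H-α, H-β, H-γ}; cheapest assignment that respects the capacities:
  H-α (cap 20, load 16): R-β, R-ε — cost 10×7 + 6×2 = 82
  H-β (cap 18, load 18): R-α, R-δ — cost 7×3 + 11×9 = 120
  H-γ (cap 15, load 9): R-γ — cost 9×8 = 72
  Shipping 274, fixed 583 → total 857.
  Any other capacity-feasible assignment to {H-α, H-β, H-γ} ships for at least 274.
Total demand is 43 and no other set of sites has combined capacity ≥ 43, so {H-α, H-β, H-γ} is the only feasible choice of open sites. Minimum: 857.

857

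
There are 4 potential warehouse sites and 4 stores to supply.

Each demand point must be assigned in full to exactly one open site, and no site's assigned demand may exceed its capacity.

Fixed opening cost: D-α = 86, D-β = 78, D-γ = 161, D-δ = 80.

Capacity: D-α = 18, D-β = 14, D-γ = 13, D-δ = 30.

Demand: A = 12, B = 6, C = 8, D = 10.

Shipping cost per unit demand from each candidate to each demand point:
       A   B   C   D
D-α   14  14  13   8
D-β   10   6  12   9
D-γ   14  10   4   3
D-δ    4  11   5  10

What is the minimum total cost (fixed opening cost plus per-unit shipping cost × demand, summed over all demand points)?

382

Open {D-β, D-δ}; cheapest assignment that respects the capacities:
  D-β (cap 14, load 6): B — cost 6×6 = 36
  D-δ (cap 30, load 30): A, C, D — cost 12×4 + 8×5 + 10×10 = 188
  Shipping 224, fixed 158 → total 382.
  Any other capacity-feasible assignment to {D-β, D-δ} ships for at least 224.
Compare {D-α, D-δ}: its best feasible assignment gives total 400.
Compare {D-γ, D-δ}: its best feasible assignment gives total 425.
Every other set of open sites that can feasibly serve all demand totals ≥ 400 even under its best assignment. Minimum: 382.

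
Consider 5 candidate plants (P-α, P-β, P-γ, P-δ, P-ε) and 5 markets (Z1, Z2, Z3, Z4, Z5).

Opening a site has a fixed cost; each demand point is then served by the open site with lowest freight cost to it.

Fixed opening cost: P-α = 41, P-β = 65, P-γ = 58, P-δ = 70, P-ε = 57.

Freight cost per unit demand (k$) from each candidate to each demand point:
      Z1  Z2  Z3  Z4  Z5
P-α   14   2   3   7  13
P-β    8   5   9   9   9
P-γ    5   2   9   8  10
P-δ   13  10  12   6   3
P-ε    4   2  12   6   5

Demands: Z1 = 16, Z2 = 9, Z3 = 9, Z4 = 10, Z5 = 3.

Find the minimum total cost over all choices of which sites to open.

Open {P-α, P-ε}: assign each demand point to its cheapest open site.
  Z1→P-ε 16×4=64, Z2→P-α 9×2=18, Z3→P-α 9×3=27, Z4→P-ε 10×6=60, Z5→P-ε 3×5=15
  freight cost 184, fixed 98 → total 282.
Compare {P-ε}: freight cost 265 + fixed 57 = 322.
Compare {P-α, P-γ}: freight cost 225 + fixed 99 = 324.
Compare {P-α, P-γ, P-ε}: freight cost 184 + fixed 156 = 340.
All other subsets cost ≥ 322. Minimum total cost: 282.

282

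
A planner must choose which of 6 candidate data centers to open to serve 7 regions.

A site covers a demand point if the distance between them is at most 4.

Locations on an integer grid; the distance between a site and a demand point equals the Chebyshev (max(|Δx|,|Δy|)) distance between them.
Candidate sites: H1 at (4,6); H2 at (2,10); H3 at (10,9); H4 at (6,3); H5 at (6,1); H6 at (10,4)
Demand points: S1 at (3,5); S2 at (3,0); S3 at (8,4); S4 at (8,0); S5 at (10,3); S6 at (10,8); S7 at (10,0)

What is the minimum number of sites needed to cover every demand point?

2

Coverage sets (demand points within 4 of each site):
  H1: {S1, S3}
  H2: {}
  H3: {S6}
  H4: {S1, S2, S3, S4, S5, S7}
  H5: {S1, S2, S3, S4, S5, S7}
  H6: {S3, S4, S5, S6, S7}
No single site covers all 7 demand points.
But {H3, H4} covers everything, so the minimum is 2.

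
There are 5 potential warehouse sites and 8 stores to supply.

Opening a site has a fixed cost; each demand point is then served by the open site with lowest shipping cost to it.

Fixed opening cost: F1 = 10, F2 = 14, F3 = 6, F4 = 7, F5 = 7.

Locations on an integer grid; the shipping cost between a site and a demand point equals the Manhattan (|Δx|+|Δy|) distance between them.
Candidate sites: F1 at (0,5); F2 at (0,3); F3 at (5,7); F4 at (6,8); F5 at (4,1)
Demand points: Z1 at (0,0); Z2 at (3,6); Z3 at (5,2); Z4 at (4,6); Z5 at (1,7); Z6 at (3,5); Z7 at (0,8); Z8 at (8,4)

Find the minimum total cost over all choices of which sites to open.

Open {F3, F5}: assign each demand point to its cheapest open site.
  Z1→F5 5, Z2→F3 3, Z3→F5 2, Z4→F3 2, Z5→F3 4, Z6→F3 4, Z7→F3 6, Z8→F3 6
  shipping cost 32, fixed 13 → total 45.
Compare {F1, F3}: shipping cost 30 + fixed 16 = 46.
Compare {F3}: shipping cost 42 + fixed 6 = 48.
Compare {F1, F5}: shipping cost 32 + fixed 17 = 49.
All other subsets cost ≥ 46. Minimum total cost: 45.

45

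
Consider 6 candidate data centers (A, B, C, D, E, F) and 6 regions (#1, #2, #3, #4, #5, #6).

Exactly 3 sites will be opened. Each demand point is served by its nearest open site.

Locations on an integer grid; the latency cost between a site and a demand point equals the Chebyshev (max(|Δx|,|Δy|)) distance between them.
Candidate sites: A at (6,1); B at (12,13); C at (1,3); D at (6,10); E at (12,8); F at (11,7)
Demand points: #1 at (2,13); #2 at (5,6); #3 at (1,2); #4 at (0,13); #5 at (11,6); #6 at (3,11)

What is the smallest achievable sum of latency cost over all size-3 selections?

19

Open {C, D, F}.
  #1→D 4, #2→C 4, #3→C 1, #4→D 6, #5→F 1, #6→D 3  ⇒ total 19.
Compare {C, D, E}: total 20.
Compare {A, C, D}: total 23.
No size-3 selection does better; minimum is 19.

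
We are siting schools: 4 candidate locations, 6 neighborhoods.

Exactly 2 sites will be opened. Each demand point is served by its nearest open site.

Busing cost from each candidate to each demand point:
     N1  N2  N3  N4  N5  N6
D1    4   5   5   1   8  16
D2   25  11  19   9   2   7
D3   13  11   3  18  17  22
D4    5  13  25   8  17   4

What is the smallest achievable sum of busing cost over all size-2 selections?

24

Open {D1, D2}.
  N1→D1 4, N2→D1 5, N3→D1 5, N4→D1 1, N5→D2 2, N6→D2 7  ⇒ total 24.
Compare {D1, D4}: total 27.
Compare {D1, D3}: total 37.
No size-2 selection does better; minimum is 24.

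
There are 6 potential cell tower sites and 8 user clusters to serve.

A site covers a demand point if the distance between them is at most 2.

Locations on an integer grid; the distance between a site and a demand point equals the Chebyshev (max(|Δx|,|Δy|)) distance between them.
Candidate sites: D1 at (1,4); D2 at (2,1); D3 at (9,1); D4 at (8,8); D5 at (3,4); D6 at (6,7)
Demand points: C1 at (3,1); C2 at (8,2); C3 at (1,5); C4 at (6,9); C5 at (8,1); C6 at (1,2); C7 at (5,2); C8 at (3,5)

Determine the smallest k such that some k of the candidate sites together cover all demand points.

4

Coverage sets (demand points within 2 of each site):
  D1: {C3, C6, C8}
  D2: {C1, C6}
  D3: {C2, C5}
  D4: {C4}
  D5: {C3, C6, C7, C8}
  D6: {C4}
No 3 sites suffice: every size-3 union leaves at least one demand point uncovered.
But {D2, D3, D4, D5} covers everything, so the minimum is 4.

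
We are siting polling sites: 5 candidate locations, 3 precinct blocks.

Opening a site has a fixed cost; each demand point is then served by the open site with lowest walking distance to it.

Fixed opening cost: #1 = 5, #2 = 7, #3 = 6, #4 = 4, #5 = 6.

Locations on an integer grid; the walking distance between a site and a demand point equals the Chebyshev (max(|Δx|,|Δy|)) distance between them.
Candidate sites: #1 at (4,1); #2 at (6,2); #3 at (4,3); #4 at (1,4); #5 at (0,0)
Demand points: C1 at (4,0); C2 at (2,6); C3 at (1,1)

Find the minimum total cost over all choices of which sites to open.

13

Open {#4}: assign each demand point to its cheapest open site.
  C1→#4 4, C2→#4 2, C3→#4 3
  walking distance 9, fixed 4 → total 13.
Compare {#1}: walking distance 9 + fixed 5 = 14.
Compare {#3}: walking distance 9 + fixed 6 = 15.
Compare {#1, #4}: walking distance 6 + fixed 9 = 15.
All other subsets cost ≥ 14. Minimum total cost: 13.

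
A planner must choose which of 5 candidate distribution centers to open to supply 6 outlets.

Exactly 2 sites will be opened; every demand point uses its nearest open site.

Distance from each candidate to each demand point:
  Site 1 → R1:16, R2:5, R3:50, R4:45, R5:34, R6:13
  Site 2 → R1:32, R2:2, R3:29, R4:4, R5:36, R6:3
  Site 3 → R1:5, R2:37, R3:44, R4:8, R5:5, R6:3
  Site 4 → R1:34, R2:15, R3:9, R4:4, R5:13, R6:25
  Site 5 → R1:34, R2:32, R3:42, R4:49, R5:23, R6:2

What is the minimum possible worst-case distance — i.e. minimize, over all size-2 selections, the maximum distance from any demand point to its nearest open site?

Open {Site 3, Site 4}.
  Farthest demand point is R2 at distance 15 (to Site 4); all others are ≤ 15.
With {Site 1, Site 4} the worst case is 16.
With {Site 2, Site 3} the worst case is 29.
No size-2 selection achieves below 15.

15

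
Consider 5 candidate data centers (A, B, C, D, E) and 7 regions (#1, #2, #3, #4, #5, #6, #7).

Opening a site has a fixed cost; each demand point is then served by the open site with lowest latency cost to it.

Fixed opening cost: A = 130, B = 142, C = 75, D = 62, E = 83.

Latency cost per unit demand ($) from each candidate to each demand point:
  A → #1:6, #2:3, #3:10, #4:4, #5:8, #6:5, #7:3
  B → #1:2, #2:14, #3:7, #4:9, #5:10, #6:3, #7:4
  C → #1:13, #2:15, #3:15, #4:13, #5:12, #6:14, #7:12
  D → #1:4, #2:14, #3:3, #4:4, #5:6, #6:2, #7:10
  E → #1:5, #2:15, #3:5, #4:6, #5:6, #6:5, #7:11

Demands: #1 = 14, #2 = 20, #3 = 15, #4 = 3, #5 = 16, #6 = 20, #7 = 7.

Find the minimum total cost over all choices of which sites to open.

522

Open {A, D}: assign each demand point to its cheapest open site.
  #1→D 14×4=56, #2→A 20×3=60, #3→D 15×3=45, #4→A 3×4=12, #5→D 16×6=96, #6→D 20×2=40, #7→A 7×3=21
  latency cost 330, fixed 192 → total 522.
Compare {A, C, D}: latency cost 330 + fixed 267 = 597.
Compare {A, D, E}: latency cost 330 + fixed 275 = 605.
Compare {A, B, D}: latency cost 302 + fixed 334 = 636.
All other subsets cost ≥ 597. Minimum total cost: 522.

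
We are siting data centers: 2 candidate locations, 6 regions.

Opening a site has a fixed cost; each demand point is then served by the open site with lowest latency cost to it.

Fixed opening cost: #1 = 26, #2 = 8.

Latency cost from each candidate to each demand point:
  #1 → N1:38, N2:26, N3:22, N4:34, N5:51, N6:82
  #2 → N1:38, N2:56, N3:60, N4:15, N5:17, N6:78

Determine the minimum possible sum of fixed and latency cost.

Open {#1, #2}: assign each demand point to its cheapest open site.
  N1→#1 38, N2→#1 26, N3→#1 22, N4→#2 15, N5→#2 17, N6→#2 78
  latency cost 196, fixed 34 → total 230.
Compare {#2}: latency cost 264 + fixed 8 = 272.
Compare {#1}: latency cost 253 + fixed 26 = 279.

230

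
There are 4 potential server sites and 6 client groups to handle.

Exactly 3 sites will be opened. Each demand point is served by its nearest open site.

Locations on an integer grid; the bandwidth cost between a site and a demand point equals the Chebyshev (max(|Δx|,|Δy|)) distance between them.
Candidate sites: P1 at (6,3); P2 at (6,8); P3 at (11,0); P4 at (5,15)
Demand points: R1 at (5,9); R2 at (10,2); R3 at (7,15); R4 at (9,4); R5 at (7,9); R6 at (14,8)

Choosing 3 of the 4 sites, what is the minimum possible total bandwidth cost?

Open {P2, P3, P4}.
  R1→P2 1, R2→P3 2, R3→P4 2, R4→P2 4, R5→P2 1, R6→P2 8  ⇒ total 18.
Compare {P1, P2, P4}: total 19.
Compare {P1, P2, P3}: total 22.
No size-3 selection does better; minimum is 18.

18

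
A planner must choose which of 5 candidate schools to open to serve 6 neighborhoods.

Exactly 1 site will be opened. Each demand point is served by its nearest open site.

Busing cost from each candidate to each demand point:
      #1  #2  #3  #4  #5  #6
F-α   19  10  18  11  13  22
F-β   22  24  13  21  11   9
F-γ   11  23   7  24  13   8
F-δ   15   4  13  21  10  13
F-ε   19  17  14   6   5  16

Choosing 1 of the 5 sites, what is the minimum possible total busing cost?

76

Open {F-δ}.
  #1→F-δ 15, #2→F-δ 4, #3→F-δ 13, #4→F-δ 21, #5→F-δ 10, #6→F-δ 13  ⇒ total 76.
Compare {F-ε}: total 77.
Compare {F-γ}: total 86.
No size-1 selection does better; minimum is 76.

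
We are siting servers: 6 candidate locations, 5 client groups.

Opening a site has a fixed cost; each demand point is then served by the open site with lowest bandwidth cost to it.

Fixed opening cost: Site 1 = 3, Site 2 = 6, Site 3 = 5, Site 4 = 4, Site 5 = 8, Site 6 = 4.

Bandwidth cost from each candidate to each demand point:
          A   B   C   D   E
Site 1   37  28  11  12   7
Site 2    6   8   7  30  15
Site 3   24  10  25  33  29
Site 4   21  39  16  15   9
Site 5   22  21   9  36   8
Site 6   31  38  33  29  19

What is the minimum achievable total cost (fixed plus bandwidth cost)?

49

Open {Site 1, Site 2}: assign each demand point to its cheapest open site.
  A→Site 2 6, B→Site 2 8, C→Site 2 7, D→Site 1 12, E→Site 1 7
  bandwidth cost 40, fixed 9 → total 49.
Compare {Site 1, Site 2, Site 4}: bandwidth cost 40 + fixed 13 = 53.
Compare {Site 1, Site 2, Site 6}: bandwidth cost 40 + fixed 13 = 53.
Compare {Site 1, Site 2, Site 3}: bandwidth cost 40 + fixed 14 = 54.
All other subsets cost ≥ 53. Minimum total cost: 49.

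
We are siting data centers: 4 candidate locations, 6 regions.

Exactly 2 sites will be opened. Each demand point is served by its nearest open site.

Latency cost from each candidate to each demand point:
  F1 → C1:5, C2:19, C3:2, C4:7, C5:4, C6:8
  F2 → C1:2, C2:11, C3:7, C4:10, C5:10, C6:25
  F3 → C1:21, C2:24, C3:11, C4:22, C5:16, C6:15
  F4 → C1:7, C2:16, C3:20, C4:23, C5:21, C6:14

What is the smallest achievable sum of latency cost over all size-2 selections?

Open {F1, F2}.
  C1→F2 2, C2→F2 11, C3→F1 2, C4→F1 7, C5→F1 4, C6→F1 8  ⇒ total 34.
Compare {F1, F4}: total 42.
Compare {F1, F3}: total 45.
No size-2 selection does better; minimum is 34.

34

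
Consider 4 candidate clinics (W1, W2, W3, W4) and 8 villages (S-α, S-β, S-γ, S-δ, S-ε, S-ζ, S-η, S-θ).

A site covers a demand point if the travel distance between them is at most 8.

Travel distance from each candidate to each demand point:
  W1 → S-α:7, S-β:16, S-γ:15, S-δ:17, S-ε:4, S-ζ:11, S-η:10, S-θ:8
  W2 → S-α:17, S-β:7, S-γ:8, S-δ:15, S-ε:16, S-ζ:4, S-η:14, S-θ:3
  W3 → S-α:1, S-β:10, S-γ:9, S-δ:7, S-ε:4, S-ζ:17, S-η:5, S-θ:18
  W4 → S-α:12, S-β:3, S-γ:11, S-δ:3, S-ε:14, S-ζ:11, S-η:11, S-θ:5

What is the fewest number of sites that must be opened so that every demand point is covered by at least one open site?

Coverage sets (demand points within 8 of each site):
  W1: {S-α, S-ε, S-θ}
  W2: {S-β, S-γ, S-ζ, S-θ}
  W3: {S-α, S-δ, S-ε, S-η}
  W4: {S-β, S-δ, S-θ}
No single site covers all 8 demand points.
But {W2, W3} covers everything, so the minimum is 2.

2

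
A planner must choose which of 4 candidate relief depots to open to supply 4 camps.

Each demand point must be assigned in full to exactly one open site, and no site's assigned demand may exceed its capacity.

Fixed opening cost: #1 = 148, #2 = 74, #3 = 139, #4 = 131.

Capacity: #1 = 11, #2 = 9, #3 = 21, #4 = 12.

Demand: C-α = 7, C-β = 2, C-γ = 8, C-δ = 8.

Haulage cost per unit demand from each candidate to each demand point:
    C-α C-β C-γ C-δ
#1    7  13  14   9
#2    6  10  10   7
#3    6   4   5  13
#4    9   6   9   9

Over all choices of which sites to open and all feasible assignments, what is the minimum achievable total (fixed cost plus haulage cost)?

Open {#2, #3}; cheapest assignment that respects the capacities:
  #2 (cap 9, load 8): C-δ — cost 8×7 = 56
  #3 (cap 21, load 17): C-α, C-β, C-γ — cost 7×6 + 2×4 + 8×5 = 90
  Shipping 146, fixed 213 → total 359.
  Any other capacity-feasible assignment to {#2, #3} ships for at least 146.
Compare {#3, #4}: its best feasible assignment gives total 432.
Compare {#1, #3}: its best feasible assignment gives total 449.
Every other set of open sites that can feasibly serve all demand totals ≥ 432 even under its best assignment. Minimum: 359.

359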